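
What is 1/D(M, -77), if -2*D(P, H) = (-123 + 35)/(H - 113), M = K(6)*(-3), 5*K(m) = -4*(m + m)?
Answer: -95/22 ≈ -4.3182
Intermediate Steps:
K(m) = -8*m/5 (K(m) = (-4*(m + m))/5 = (-8*m)/5 = -8*m/5)
M = 144/5 (M = -8/5*6*(-3) = -48/5*(-3) = 144/5 ≈ 28.800)
D(P, H) = 44/(-113 + H) (D(P, H) = -(-123 + 35)/(2*(H - 113)) = -(-44)/(-113 + H) = 44/(-113 + H))
1/D(M, -77) = 1/(44/(-113 - 77)) = 1/(44/(-190)) = 1/(44*(-1/190)) = 1/(-22/95) = -95/22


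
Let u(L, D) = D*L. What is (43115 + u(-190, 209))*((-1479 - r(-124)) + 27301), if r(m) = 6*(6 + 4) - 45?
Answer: 87872835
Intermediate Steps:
r(m) = 15 (r(m) = 6*10 - 45 = 60 - 45 = 15)
(43115 + u(-190, 209))*((-1479 - r(-124)) + 27301) = (43115 + 209*(-190))*((-1479 - 1*15) + 27301) = (43115 - 39710)*((-1479 - 15) + 27301) = 3405*(-1494 + 27301) = 3405*25807 = 87872835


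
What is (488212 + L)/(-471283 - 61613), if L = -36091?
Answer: -150707/177632 ≈ -0.84842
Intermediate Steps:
(488212 + L)/(-471283 - 61613) = (488212 - 36091)/(-471283 - 61613) = 452121/(-532896) = 452121*(-1/532896) = -150707/177632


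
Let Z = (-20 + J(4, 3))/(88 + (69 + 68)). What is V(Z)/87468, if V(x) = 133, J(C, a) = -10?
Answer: 133/87468 ≈ 0.0015206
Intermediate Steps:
Z = -2/15 (Z = (-20 - 10)/(88 + (69 + 68)) = -30/(88 + 137) = -30/225 = -30*1/225 = -2/15 ≈ -0.13333)
V(Z)/87468 = 133/87468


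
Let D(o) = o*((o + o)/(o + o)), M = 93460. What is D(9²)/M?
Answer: 81/93460 ≈ 0.00086668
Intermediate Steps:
D(o) = o (D(o) = o*((2*o)/((2*o))) = o*((2*o)*(1/(2*o))) = o*1 = o)
D(9²)/M = 9²/93460 = 81*(1/93460) = 81/93460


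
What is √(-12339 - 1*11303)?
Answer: I*√23642 ≈ 153.76*I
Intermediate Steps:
√(-12339 - 1*11303) = √(-12339 - 11303) = √(-23642) = I*√23642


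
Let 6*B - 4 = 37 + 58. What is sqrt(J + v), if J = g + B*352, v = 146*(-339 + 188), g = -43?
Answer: 9*I*sqrt(201) ≈ 127.6*I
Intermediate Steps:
B = 33/2 (B = 2/3 + (37 + 58)/6 = 2/3 + (1/6)*95 = 2/3 + 95/6 = 33/2 ≈ 16.500)
v = -22046 (v = 146*(-151) = -22046)
J = 5765 (J = -43 + (33/2)*352 = -43 + 5808 = 5765)
sqrt(J + v) = sqrt(5765 - 22046) = sqrt(-16281) = 9*I*sqrt(201)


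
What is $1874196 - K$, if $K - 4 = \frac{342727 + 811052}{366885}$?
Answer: $\frac{229203926047}{122295} \approx 1.8742 \cdot 10^{6}$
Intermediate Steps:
$K = \frac{873773}{122295}$ ($K = 4 + \frac{342727 + 811052}{366885} = 4 + 1153779 \cdot \frac{1}{366885} = 4 + \frac{384593}{122295} = \frac{873773}{122295} \approx 7.1448$)
$1874196 - K = 1874196 - \frac{873773}{122295} = \frac{229203926047}{122295}$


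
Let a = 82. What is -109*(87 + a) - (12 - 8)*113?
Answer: -18873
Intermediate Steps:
-109*(87 + a) - (12 - 8)*113 = -109*(87 + 82) - (12 - 8)*113 = -109*169 - 4*113 = -18421 - 1*452 = -18421 - 452 = -18873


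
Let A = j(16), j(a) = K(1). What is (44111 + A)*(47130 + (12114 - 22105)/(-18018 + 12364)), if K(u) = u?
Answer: 5877549290616/2827 ≈ 2.0791e+9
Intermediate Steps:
j(a) = 1
A = 1
(44111 + A)*(47130 + (12114 - 22105)/(-18018 + 12364)) = (44111 + 1)*(47130 + (12114 - 22105)/(-18018 + 12364)) = 44112*(47130 - 9991/(-5654)) = 44112*(47130 - 9991*(-1/5654)) = 44112*(47130 + 9991/5654) = 44112*(266483011/5654) = 5877549290616/2827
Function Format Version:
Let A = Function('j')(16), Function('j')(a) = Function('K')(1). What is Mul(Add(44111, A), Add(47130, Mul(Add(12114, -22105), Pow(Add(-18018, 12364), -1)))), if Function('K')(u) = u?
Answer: Rational(5877549290616, 2827) ≈ 2.0791e+9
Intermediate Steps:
Function('j')(a) = 1
A = 1
Mul(Add(44111, A), Add(47130, Mul(Add(12114, -22105), Pow(Add(-18018, 12364), -1)))) = Mul(Add(44111, 1), Add(47130, Mul(Add(12114, -22105), Pow(Add(-18018, 12364), -1)))) = Mul(44112, Add(47130, Mul(-9991, Pow(-5654, -1)))) = Mul(44112, Add(47130, Mul(-9991, Rational(-1, 5654)))) = Mul(44112, Add(47130, Rational(9991, 5654))) = Mul(44112, Rational(266483011, 5654)) = Rational(5877549290616, 2827)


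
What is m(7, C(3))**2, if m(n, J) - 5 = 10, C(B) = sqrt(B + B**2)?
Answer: 225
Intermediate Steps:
m(n, J) = 15 (m(n, J) = 5 + 10 = 15)
m(7, C(3))**2 = 15**2 = 225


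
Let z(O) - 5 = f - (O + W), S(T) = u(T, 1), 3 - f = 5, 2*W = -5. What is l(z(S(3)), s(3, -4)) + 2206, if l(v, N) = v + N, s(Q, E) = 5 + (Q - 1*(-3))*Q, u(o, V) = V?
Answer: 4467/2 ≈ 2233.5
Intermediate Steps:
W = -5/2 (W = (½)*(-5) = -5/2 ≈ -2.5000)
f = -2 (f = 3 - 1*5 = 3 - 5 = -2)
S(T) = 1
z(O) = 11/2 - O (z(O) = 5 + (-2 - (O - 5/2)) = 5 + (-2 - (-5/2 + O)) = 5 + (-2 + (5/2 - O)) = 5 + (½ - O) = 11/2 - O)
s(Q, E) = 5 + Q*(3 + Q) (s(Q, E) = 5 + (Q + 3)*Q = 5 + (3 + Q)*Q = 5 + Q*(3 + Q))
l(v, N) = N + v
l(z(S(3)), s(3, -4)) + 2206 = ((5 + 3² + 3*3) + (11/2 - 1*1)) + 2206 = ((5 + 9 + 9) + (11/2 - 1)) + 2206 = (23 + 9/2) + 2206 = 55/2 + 2206 = 4467/2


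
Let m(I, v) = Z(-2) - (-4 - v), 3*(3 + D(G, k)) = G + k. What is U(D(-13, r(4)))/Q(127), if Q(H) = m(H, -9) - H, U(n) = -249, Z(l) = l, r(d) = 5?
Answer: 249/134 ≈ 1.8582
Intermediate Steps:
D(G, k) = -3 + G/3 + k/3 (D(G, k) = -3 + (G + k)/3 = -3 + (G/3 + k/3) = -3 + G/3 + k/3)
m(I, v) = 2 + v (m(I, v) = -2 - (-4 - v) = -2 + (4 + v) = 2 + v)
Q(H) = -7 - H (Q(H) = (2 - 9) - H = -7 - H)
U(D(-13, r(4)))/Q(127) = -249/(-7 - 1*127) = -249/(-7 - 127) = -249/(-134) = -249*(-1/134) = 249/134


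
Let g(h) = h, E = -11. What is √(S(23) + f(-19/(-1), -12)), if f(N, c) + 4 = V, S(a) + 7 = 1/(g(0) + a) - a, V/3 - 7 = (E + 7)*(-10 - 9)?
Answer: √113758/23 ≈ 14.664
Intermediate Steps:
V = 249 (V = 21 + 3*((-11 + 7)*(-10 - 9)) = 21 + 3*(-4*(-19)) = 21 + 3*76 = 21 + 228 = 249)
S(a) = -7 + 1/a - a (S(a) = -7 + (1/(0 + a) - a) = -7 + (1/a - a) = -7 + 1/a - a)
f(N, c) = 245 (f(N, c) = -4 + 249 = 245)
√(S(23) + f(-19/(-1), -12)) = √((-7 + 1/23 - 1*23) + 245) = √((-7 + 1/23 - 23) + 245) = √(-689/23 + 245) = √(4946/23) = √113758/23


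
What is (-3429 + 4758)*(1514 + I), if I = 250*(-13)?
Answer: -2307144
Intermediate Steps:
I = -3250
(-3429 + 4758)*(1514 + I) = (-3429 + 4758)*(1514 - 3250) = 1329*(-1736) = -2307144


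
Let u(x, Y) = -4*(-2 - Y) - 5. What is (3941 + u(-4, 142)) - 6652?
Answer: -2140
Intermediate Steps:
u(x, Y) = 3 + 4*Y (u(x, Y) = (8 + 4*Y) - 5 = 3 + 4*Y)
(3941 + u(-4, 142)) - 6652 = (3941 + (3 + 4*142)) - 6652 = (3941 + (3 + 568)) - 6652 = (3941 + 571) - 6652 = 4512 - 6652 = -2140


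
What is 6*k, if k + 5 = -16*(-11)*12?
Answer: 12642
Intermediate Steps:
k = 2107 (k = -5 - 16*(-11)*12 = -5 + 176*12 = -5 + 2112 = 2107)
6*k = 6*2107 = 12642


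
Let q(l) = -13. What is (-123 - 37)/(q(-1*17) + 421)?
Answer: -20/51 ≈ -0.39216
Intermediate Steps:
(-123 - 37)/(q(-1*17) + 421) = (-123 - 37)/(-13 + 421) = -160/408 = -160*1/408 = -20/51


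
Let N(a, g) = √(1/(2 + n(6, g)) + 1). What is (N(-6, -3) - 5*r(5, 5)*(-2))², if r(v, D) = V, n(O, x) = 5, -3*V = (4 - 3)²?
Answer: 772/63 - 40*√14/21 ≈ 5.1270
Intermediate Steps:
V = -⅓ (V = -(4 - 3)²/3 = -⅓*1² = -⅓*1 = -⅓ ≈ -0.33333)
r(v, D) = -⅓
N(a, g) = 2*√14/7 (N(a, g) = √(1/(2 + 5) + 1) = √(1/7 + 1) = √(⅐ + 1) = √(8/7) = 2*√14/7)
(N(-6, -3) - 5*r(5, 5)*(-2))² = (2*√14/7 - 5*(-⅓)*(-2))² = (2*√14/7 + (5/3)*(-2))² = (2*√14/7 - 10/3)² = (-10/3 + 2*√14/7)²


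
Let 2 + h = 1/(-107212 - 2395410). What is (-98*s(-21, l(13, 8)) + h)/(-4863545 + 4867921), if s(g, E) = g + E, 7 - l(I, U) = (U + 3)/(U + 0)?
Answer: 7531640907/21902947744 ≈ 0.34386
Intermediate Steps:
l(I, U) = 7 - (3 + U)/U (l(I, U) = 7 - (U + 3)/(U + 0) = 7 - (3 + U)/U)
s(g, E) = E + g
h = -5005245/2502622 (h = -2 + 1/(-107212 - 2395410) = -2 + 1/(-2502622) = -2 - 1/2502622 = -5005245/2502622 ≈ -2.0000)
(-98*s(-21, l(13, 8)) + h)/(-4863545 + 4867921) = (-98*((6 - 3/8) - 21) - 5005245/2502622)/(-4863545 + 4867921) = (-98*((6 - 3*⅛) - 21) - 5005245/2502622)/4376 = (-98*((6 - 3/8) - 21) - 5005245/2502622)*(1/4376) = (-98*(45/8 - 21) - 5005245/2502622)*(1/4376) = (-98*(-123/8) - 5005245/2502622)*(1/4376) = (6027/4 - 5005245/2502622)*(1/4376) = (7531640907/5005244)*(1/4376) = 7531640907/21902947744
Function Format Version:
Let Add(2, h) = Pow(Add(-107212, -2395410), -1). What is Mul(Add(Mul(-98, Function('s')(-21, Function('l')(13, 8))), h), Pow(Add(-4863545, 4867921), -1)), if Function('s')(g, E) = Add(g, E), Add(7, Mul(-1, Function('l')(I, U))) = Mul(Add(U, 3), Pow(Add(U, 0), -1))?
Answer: Rational(7531640907, 21902947744) ≈ 0.34386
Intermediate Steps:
Function('l')(I, U) = Add(7, Mul(-1, Pow(U, -1), Add(3, U))) (Function('l')(I, U) = Add(7, Mul(-1, Mul(Add(U, 3), Pow(Add(U, 0), -1)))) = Add(7, Mul(-1, Mul(Add(3, U), Pow(U, -1)))) = Add(7, Mul(-1, Mul(Pow(U, -1), Add(3, U)))) = Add(7, Mul(-1, Pow(U, -1), Add(3, U))))
Function('s')(g, E) = Add(E, g)
h = Rational(-5005245, 2502622) (h = Add(-2, Pow(Add(-107212, -2395410), -1)) = Add(-2, Pow(-2502622, -1)) = Add(-2, Rational(-1, 2502622)) = Rational(-5005245, 2502622) ≈ -2.0000)
Mul(Add(Mul(-98, Function('s')(-21, Function('l')(13, 8))), h), Pow(Add(-4863545, 4867921), -1)) = Mul(Add(Mul(-98, Add(Add(6, Mul(-3, Pow(8, -1))), -21)), Rational(-5005245, 2502622)), Pow(Add(-4863545, 4867921), -1)) = Mul(Add(Mul(-98, Add(Add(6, Mul(-3, Rational(1, 8))), -21)), Rational(-5005245, 2502622)), Pow(4376, -1)) = Mul(Add(Mul(-98, Add(Add(6, Rational(-3, 8)), -21)), Rational(-5005245, 2502622)), Rational(1, 4376)) = Mul(Add(Mul(-98, Add(Rational(45, 8), -21)), Rational(-5005245, 2502622)), Rational(1, 4376)) = Mul(Add(Mul(-98, Rational(-123, 8)), Rational(-5005245, 2502622)), Rational(1, 4376)) = Mul(Add(Rational(6027, 4), Rational(-5005245, 2502622)), Rational(1, 4376)) = Mul(Rational(7531640907, 5005244), Rational(1, 4376)) = Rational(7531640907, 21902947744)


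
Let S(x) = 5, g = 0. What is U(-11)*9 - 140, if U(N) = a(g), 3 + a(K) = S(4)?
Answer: -122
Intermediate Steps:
a(K) = 2 (a(K) = -3 + 5 = 2)
U(N) = 2
U(-11)*9 - 140 = 2*9 - 140 = 18 - 140 = -122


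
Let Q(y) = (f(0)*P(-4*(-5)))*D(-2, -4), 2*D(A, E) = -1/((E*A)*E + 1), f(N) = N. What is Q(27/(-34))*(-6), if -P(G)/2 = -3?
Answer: 0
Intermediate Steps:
P(G) = 6 (P(G) = -2*(-3) = 6)
D(A, E) = -1/(2*(1 + A*E²)) (D(A, E) = (-1/((E*A)*E + 1))/2 = (-1/((A*E)*E + 1))/2 = (-1/(A*E² + 1))/2 = (-1/(1 + A*E²))/2 = -1/(2*(1 + A*E²)))
Q(y) = 0 (Q(y) = (0*6)*(-1/(2 + 2*(-2)*(-4)²)) = 0*(-1/(2 + 2*(-2)*16)) = 0*(-1/(2 - 64)) = 0*(-1/(-62)) = 0*(-1*(-1/62)) = 0*(1/62) = 0)
Q(27/(-34))*(-6) = 0*(-6) = 0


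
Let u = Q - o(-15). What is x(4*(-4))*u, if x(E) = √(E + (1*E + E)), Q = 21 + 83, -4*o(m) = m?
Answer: 401*I*√3 ≈ 694.55*I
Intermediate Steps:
o(m) = -m/4
Q = 104
x(E) = √3*√E (x(E) = √(E + (E + E)) = √(E + 2*E) = √(3*E) = √3*√E)
u = 401/4 (u = 104 - (-1)*(-15)/4 = 104 - 1*15/4 = 104 - 15/4 = 401/4 ≈ 100.25)
x(4*(-4))*u = (√3*√(4*(-4)))*(401/4) = (√3*√(-16))*(401/4) = (√3*(4*I))*(401/4) = (4*I*√3)*(401/4) = 401*I*√3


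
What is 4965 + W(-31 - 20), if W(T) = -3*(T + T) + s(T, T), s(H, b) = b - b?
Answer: 5271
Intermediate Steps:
s(H, b) = 0
W(T) = -6*T (W(T) = -3*(T + T) + 0 = -3*2*T + 0 = -6*T + 0 = -6*T)
4965 + W(-31 - 20) = 4965 - 6*(-31 - 20) = 4965 - 6*(-51) = 4965 + 306 = 5271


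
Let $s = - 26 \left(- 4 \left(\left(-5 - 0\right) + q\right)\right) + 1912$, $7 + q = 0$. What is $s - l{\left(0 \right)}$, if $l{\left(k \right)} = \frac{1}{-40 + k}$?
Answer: $\frac{26561}{40} \approx 664.03$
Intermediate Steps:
$q = -7$ ($q = -7 + 0 = -7$)
$s = 664$ ($s = - 26 \left(- 4 \left(\left(-5 - 0\right) - 7\right)\right) + 1912 = - 26 \left(- 4 \left(\left(-5 + 0\right) - 7\right)\right) + 1912 = - 26 \left(- 4 \left(-5 - 7\right)\right) + 1912 = - 26 \left(\left(-4\right) \left(-12\right)\right) + 1912 = \left(-26\right) 48 + 1912 = -1248 + 1912 = 664$)
$s - l{\left(0 \right)} = 664 - \frac{1}{-40 + 0} = 664 - \frac{1}{-40} = 664 - - \frac{1}{40} = 664 + \frac{1}{40} = \frac{26561}{40}$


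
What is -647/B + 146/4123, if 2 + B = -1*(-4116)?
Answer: -2066937/16962022 ≈ -0.12186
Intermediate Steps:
B = 4114 (B = -2 - 1*(-4116) = -2 + 4116 = 4114)
-647/B + 146/4123 = -647/4114 + 146/4123 = -2066937/16962022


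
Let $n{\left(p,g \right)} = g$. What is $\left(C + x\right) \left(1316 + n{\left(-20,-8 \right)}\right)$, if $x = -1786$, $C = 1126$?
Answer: $-863280$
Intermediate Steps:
$\left(C + x\right) \left(1316 + n{\left(-20,-8 \right)}\right) = \left(1126 - 1786\right) \left(1316 - 8\right) = \left(-660\right) 1308 = -863280$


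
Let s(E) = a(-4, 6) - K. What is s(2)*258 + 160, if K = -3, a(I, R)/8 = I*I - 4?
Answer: 25702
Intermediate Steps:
a(I, R) = -32 + 8*I**2 (a(I, R) = 8*(I*I - 4) = 8*(I**2 - 4) = 8*(-4 + I**2) = -32 + 8*I**2)
s(E) = 99 (s(E) = (-32 + 8*(-4)**2) - 1*(-3) = (-32 + 8*16) + 3 = (-32 + 128) + 3 = 96 + 3 = 99)
s(2)*258 + 160 = 99*258 + 160 = 25542 + 160 = 25702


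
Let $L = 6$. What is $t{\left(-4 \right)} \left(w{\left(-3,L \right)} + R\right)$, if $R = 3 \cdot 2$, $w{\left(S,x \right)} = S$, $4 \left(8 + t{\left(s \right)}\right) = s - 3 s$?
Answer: $-18$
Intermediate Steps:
$t{\left(s \right)} = -8 - \frac{s}{2}$ ($t{\left(s \right)} = -8 + \frac{s - 3 s}{4} = -8 + \frac{\left(-2\right) s}{4} = -8 - \frac{s}{2}$)
$R = 6$
$t{\left(-4 \right)} \left(w{\left(-3,L \right)} + R\right) = \left(-8 - -2\right) \left(-3 + 6\right) = \left(-8 + 2\right) 3 = \left(-6\right) 3 = -18$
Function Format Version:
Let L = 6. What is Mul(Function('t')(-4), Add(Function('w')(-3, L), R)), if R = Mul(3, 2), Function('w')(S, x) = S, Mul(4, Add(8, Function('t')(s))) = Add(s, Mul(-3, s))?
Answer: -18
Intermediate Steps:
Function('t')(s) = Add(-8, Mul(Rational(-1, 2), s)) (Function('t')(s) = Add(-8, Mul(Rational(1, 4), Add(s, Mul(-3, s)))) = Add(-8, Mul(Rational(1, 4), Mul(-2, s))) = Add(-8, Mul(Rational(-1, 2), s)))
R = 6
Mul(Function('t')(-4), Add(Function('w')(-3, L), R)) = Mul(Add(-8, Mul(Rational(-1, 2), -4)), Add(-3, 6)) = Mul(Add(-8, 2), 3) = Mul(-6, 3) = -18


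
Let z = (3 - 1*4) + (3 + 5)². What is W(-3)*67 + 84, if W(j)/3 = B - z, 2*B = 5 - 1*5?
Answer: -12579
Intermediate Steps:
B = 0 (B = (5 - 1*5)/2 = (5 - 5)/2 = (½)*0 = 0)
z = 63 (z = (3 - 4) + 8² = -1 + 64 = 63)
W(j) = -189 (W(j) = 3*(0 - 1*63) = 3*(0 - 63) = 3*(-63) = -189)
W(-3)*67 + 84 = -189*67 + 84 = -12663 + 84 = -12579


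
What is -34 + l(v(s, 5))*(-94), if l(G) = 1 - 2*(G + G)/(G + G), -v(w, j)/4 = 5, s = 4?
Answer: 60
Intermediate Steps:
v(w, j) = -20 (v(w, j) = -4*5 = -20)
l(G) = -1 (l(G) = 1 - 2*2*G/(2*G) = 1 - 2*2*G*1/(2*G) = 1 - 2*1 = 1 - 2 = -1)
-34 + l(v(s, 5))*(-94) = -34 - 1*(-94) = -34 + 94 = 60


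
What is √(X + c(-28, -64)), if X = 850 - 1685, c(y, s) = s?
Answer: I*√899 ≈ 29.983*I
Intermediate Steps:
X = -835
√(X + c(-28, -64)) = √(-835 - 64) = √(-899) = I*√899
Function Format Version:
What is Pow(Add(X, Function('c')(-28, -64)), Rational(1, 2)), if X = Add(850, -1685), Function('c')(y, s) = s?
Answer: Mul(I, Pow(899, Rational(1, 2))) ≈ Mul(29.983, I)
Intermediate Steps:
X = -835
Pow(Add(X, Function('c')(-28, -64)), Rational(1, 2)) = Pow(Add(-835, -64), Rational(1, 2)) = Pow(-899, Rational(1, 2)) = Mul(I, Pow(899, Rational(1, 2)))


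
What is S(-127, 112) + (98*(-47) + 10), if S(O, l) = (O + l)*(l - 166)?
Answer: -3786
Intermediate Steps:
S(O, l) = (-166 + l)*(O + l) (S(O, l) = (O + l)*(-166 + l) = (-166 + l)*(O + l))
S(-127, 112) + (98*(-47) + 10) = (112**2 - 166*(-127) - 166*112 - 127*112) + (98*(-47) + 10) = (12544 + 21082 - 18592 - 14224) + (-4606 + 10) = 810 - 4596 = -3786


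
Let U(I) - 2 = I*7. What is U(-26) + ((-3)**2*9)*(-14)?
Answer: -1314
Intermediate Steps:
U(I) = 2 + 7*I (U(I) = 2 + I*7 = 2 + 7*I)
U(-26) + ((-3)**2*9)*(-14) = (2 + 7*(-26)) + ((-3)**2*9)*(-14) = (2 - 182) + (9*9)*(-14) = -180 + 81*(-14) = -180 - 1134 = -1314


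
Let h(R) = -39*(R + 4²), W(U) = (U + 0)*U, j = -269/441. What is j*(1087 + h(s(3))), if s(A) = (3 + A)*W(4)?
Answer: 882589/441 ≈ 2001.3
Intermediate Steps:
j = -269/441 (j = -269*1/441 = -269/441 ≈ -0.60998)
W(U) = U² (W(U) = U*U = U²)
s(A) = 48 + 16*A (s(A) = (3 + A)*4² = (3 + A)*16 = 48 + 16*A)
h(R) = -624 - 39*R (h(R) = -39*(R + 16) = -39*(16 + R) = -624 - 39*R)
j*(1087 + h(s(3))) = -269*(1087 + (-624 - 39*(48 + 16*3)))/441 = -269*(1087 + (-624 - 39*(48 + 48)))/441 = -269*(1087 + (-624 - 39*96))/441 = -269*(1087 + (-624 - 3744))/441 = -269*(1087 - 4368)/441 = -269/441*(-3281) = 882589/441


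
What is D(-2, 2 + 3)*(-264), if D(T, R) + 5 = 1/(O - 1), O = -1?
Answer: 1452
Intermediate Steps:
D(T, R) = -11/2 (D(T, R) = -5 + 1/(-1 - 1) = -5 + 1/(-2) = -5 - ½ = -11/2)
D(-2, 2 + 3)*(-264) = -11/2*(-264) = 1452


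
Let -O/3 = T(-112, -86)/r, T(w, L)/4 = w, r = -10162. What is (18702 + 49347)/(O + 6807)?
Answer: 38417441/3842855 ≈ 9.9971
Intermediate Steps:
T(w, L) = 4*w
O = -672/5081 (O = -3*4*(-112)/(-10162) = -(-1344)*(-1)/10162 = -3*224/5081 = -672/5081 ≈ -0.13226)
(18702 + 49347)/(O + 6807) = (18702 + 49347)/(-672/5081 + 6807) = 68049/(34585695/5081) = 68049*(5081/34585695) = 38417441/3842855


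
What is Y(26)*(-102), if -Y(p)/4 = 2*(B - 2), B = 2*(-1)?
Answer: -3264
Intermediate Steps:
B = -2
Y(p) = 32 (Y(p) = -8*(-2 - 2) = -8*(-4) = -4*(-8) = 32)
Y(26)*(-102) = 32*(-102) = -3264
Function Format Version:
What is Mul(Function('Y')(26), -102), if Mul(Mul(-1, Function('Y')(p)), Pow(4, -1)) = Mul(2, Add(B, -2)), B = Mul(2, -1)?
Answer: -3264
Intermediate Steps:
B = -2
Function('Y')(p) = 32 (Function('Y')(p) = Mul(-4, Mul(2, Add(-2, -2))) = Mul(-4, Mul(2, -4)) = Mul(-4, -8) = 32)
Mul(Function('Y')(26), -102) = Mul(32, -102) = -3264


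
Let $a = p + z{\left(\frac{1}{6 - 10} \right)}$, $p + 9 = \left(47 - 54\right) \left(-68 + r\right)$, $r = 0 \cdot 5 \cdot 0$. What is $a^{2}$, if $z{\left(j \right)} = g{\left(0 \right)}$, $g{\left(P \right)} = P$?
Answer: $218089$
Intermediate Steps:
$r = 0$ ($r = 0 \cdot 0 = 0$)
$z{\left(j \right)} = 0$
$p = 467$ ($p = -9 + \left(47 - 54\right) \left(-68 + 0\right) = -9 - -476 = -9 + 476 = 467$)
$a = 467$ ($a = 467 + 0 = 467$)
$a^{2} = 467^{2} = 218089$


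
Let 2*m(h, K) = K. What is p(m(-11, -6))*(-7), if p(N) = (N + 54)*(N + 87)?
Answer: -29988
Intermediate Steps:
m(h, K) = K/2
p(N) = (54 + N)*(87 + N)
p(m(-11, -6))*(-7) = (4698 + ((½)*(-6))² + 141*((½)*(-6)))*(-7) = (4698 + (-3)² + 141*(-3))*(-7) = (4698 + 9 - 423)*(-7) = 4284*(-7) = -29988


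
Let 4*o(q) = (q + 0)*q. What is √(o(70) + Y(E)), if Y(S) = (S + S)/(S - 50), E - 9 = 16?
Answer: √1223 ≈ 34.971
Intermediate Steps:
E = 25 (E = 9 + 16 = 25)
o(q) = q²/4 (o(q) = ((q + 0)*q)/4 = (q*q)/4 = q²/4)
Y(S) = 2*S/(-50 + S) (Y(S) = (2*S)/(-50 + S) = 2*S/(-50 + S))
√(o(70) + Y(E)) = √((¼)*70² + 2*25/(-50 + 25)) = √((¼)*4900 + 2*25/(-25)) = √(1225 + 2*25*(-1/25)) = √(1225 - 2) = √1223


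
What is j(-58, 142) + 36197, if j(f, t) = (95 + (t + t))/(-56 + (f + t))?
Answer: 1013895/28 ≈ 36211.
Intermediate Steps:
j(f, t) = (95 + 2*t)/(-56 + f + t)
j(-58, 142) + 36197 = (95 + 2*142)/(-56 - 58 + 142) + 36197 = (95 + 284)/28 + 36197 = (1/28)*379 + 36197 = 379/28 + 36197 = 1013895/28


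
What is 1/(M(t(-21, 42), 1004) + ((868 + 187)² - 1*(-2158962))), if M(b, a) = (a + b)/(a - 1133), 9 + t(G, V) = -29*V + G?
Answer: 129/422086567 ≈ 3.0562e-7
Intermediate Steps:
t(G, V) = -9 + G - 29*V (t(G, V) = -9 + (-29*V + G) = -9 + (G - 29*V) = -9 + G - 29*V)
M(b, a) = (a + b)/(-1133 + a)
1/(M(t(-21, 42), 1004) + ((868 + 187)² - 1*(-2158962))) = 1/((1004 + (-9 - 21 - 29*42))/(-1133 + 1004) + ((868 + 187)² - 1*(-2158962))) = 1/((1004 + (-9 - 21 - 1218))/(-129) + (1055² + 2158962)) = 1/(-(1004 - 1248)/129 + (1113025 + 2158962)) = 1/(-1/129*(-244) + 3271987) = 1/(244/129 + 3271987) = 1/(422086567/129) = 129/422086567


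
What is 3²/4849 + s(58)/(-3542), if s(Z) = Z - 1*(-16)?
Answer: -163474/8587579 ≈ -0.019036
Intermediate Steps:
s(Z) = 16 + Z (s(Z) = Z + 16 = 16 + Z)
3²/4849 + s(58)/(-3542) = 3²/4849 + (16 + 58)/(-3542) = 9*(1/4849) + 74*(-1/3542) = 9/4849 - 37/1771 = -163474/8587579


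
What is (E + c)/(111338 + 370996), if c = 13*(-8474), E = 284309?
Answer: 58049/160778 ≈ 0.36105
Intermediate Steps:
c = -110162
(E + c)/(111338 + 370996) = (284309 - 110162)/(111338 + 370996) = 174147/482334 = 174147*(1/482334) = 58049/160778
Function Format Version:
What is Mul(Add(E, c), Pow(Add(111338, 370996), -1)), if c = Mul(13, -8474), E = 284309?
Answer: Rational(58049, 160778) ≈ 0.36105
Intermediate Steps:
c = -110162
Mul(Add(E, c), Pow(Add(111338, 370996), -1)) = Mul(Add(284309, -110162), Pow(Add(111338, 370996), -1)) = Mul(174147, Pow(482334, -1)) = Mul(174147, Rational(1, 482334)) = Rational(58049, 160778)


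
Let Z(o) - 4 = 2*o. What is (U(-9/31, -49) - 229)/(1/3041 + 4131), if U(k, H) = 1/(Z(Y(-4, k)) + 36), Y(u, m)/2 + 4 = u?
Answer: -5568071/100498976 ≈ -0.055404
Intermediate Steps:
Y(u, m) = -8 + 2*u
Z(o) = 4 + 2*o
U(k, H) = 1/8 (U(k, H) = 1/((4 + 2*(-8 + 2*(-4))) + 36) = 1/((4 + 2*(-8 - 8)) + 36) = 1/((4 + 2*(-16)) + 36) = 1/((4 - 32) + 36) = 1/(-28 + 36) = 1/8)
(U(-9/31, -49) - 229)/(1/3041 + 4131) = (1/8 - 229)/(1/3041 + 4131) = -1831/(8*(1/3041 + 4131)) = -1831/(8*12562372/3041) = -1831/8*3041/12562372 = -5568071/100498976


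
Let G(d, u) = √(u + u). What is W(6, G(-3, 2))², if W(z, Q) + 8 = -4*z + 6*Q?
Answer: 400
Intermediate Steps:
G(d, u) = √2*√u (G(d, u) = √(2*u) = √2*√u)
W(z, Q) = -8 - 4*z + 6*Q (W(z, Q) = -8 + (-4*z + 6*Q) = -8 - 4*z + 6*Q)
W(6, G(-3, 2))² = (-8 - 4*6 + 6*(√2*√2))² = (-8 - 24 + 6*2)² = (-8 - 24 + 12)² = (-20)² = 400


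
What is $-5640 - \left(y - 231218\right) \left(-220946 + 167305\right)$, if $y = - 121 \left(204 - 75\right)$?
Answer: $-13240052747$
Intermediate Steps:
$y = -15609$ ($y = \left(-121\right) 129 = -15609$)
$-5640 - \left(y - 231218\right) \left(-220946 + 167305\right) = -5640 - \left(-15609 - 231218\right) \left(-220946 + 167305\right) = -5640 - \left(-246827\right) \left(-53641\right) = -5640 - 13240047107 = -13240052747$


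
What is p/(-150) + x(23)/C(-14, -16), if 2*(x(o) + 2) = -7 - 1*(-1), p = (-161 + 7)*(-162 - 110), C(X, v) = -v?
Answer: -335479/1200 ≈ -279.57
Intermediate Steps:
p = 41888 (p = -154*(-272) = 41888)
x(o) = -5 (x(o) = -2 + (-7 - 1*(-1))/2 = -2 + (-7 + 1)/2 = -2 + (½)*(-6) = -2 - 3 = -5)
p/(-150) + x(23)/C(-14, -16) = 41888/(-150) - 5/((-1*(-16))) = 41888*(-1/150) - 5/16 = -20944/75 - 5*1/16 = -20944/75 - 5/16 = -335479/1200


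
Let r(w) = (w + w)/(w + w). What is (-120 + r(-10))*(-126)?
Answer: 14994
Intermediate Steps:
r(w) = 1 (r(w) = (2*w)/((2*w)) = (2*w)*(1/(2*w)) = 1)
(-120 + r(-10))*(-126) = (-120 + 1)*(-126) = -119*(-126) = 14994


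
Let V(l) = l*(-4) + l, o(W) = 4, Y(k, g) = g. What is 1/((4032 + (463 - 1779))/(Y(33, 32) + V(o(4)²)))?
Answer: -4/679 ≈ -0.0058910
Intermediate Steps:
V(l) = -3*l (V(l) = -4*l + l = -3*l)
1/((4032 + (463 - 1779))/(Y(33, 32) + V(o(4)²))) = 1/((4032 + (463 - 1779))/(32 - 3*4²)) = 1/((4032 - 1316)/(32 - 3*16)) = 1/(2716/(32 - 48)) = 1/(2716/(-16)) = 1/(2716*(-1/16)) = 1/(-679/4) = -4/679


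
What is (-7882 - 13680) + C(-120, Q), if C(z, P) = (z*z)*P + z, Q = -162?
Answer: -2354482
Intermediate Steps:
C(z, P) = z + P*z² (C(z, P) = z²*P + z = P*z² + z = z + P*z²)
(-7882 - 13680) + C(-120, Q) = (-7882 - 13680) - 120*(1 - 162*(-120)) = -21562 - 120*(1 + 19440) = -21562 - 120*19441 = -21562 - 2332920 = -2354482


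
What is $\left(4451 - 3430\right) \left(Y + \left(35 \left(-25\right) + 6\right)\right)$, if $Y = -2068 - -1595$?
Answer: $-1370182$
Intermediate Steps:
$Y = -473$ ($Y = -2068 + 1595 = -473$)
$\left(4451 - 3430\right) \left(Y + \left(35 \left(-25\right) + 6\right)\right) = \left(4451 - 3430\right) \left(-473 + \left(35 \left(-25\right) + 6\right)\right) = 1021 \left(-473 + \left(-875 + 6\right)\right) = 1021 \left(-473 - 869\right) = 1021 \left(-1342\right) = -1370182$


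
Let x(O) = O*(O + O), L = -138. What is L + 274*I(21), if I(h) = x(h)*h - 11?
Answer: 5071876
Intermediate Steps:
x(O) = 2*O² (x(O) = O*(2*O) = 2*O²)
I(h) = -11 + 2*h³ (I(h) = (2*h²)*h - 11 = 2*h³ - 11 = -11 + 2*h³)
L + 274*I(21) = -138 + 274*(-11 + 2*21³) = -138 + 274*(-11 + 2*9261) = -138 + 274*(-11 + 18522) = -138 + 274*18511 = -138 + 5072014 = 5071876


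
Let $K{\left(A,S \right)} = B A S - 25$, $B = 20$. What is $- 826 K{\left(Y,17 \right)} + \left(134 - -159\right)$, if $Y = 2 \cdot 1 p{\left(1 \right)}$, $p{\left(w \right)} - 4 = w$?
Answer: $-2787457$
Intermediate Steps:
$p{\left(w \right)} = 4 + w$
$Y = 10$ ($Y = 2 \cdot 1 \left(4 + 1\right) = 2 \cdot 5 = 10$)
$K{\left(A,S \right)} = -25 + 20 A S$ ($K{\left(A,S \right)} = 20 A S - 25 = -25 + 20 A S$)
$- 826 K{\left(Y,17 \right)} + \left(134 - -159\right) = - 826 \left(-25 + 20 \cdot 10 \cdot 17\right) + \left(134 - -159\right) = - 826 \left(-25 + 3400\right) + \left(134 + 159\right) = \left(-826\right) 3375 + 293 = -2787750 + 293 = -2787457$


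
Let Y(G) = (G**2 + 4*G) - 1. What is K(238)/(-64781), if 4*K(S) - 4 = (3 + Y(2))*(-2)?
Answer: 6/64781 ≈ 9.2620e-5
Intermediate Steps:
Y(G) = -1 + G**2 + 4*G
K(S) = -6 (K(S) = 1 + ((3 + (-1 + 2**2 + 4*2))*(-2))/4 = 1 + ((3 + (-1 + 4 + 8))*(-2))/4 = 1 + ((3 + 11)*(-2))/4 = 1 + (14*(-2))/4 = 1 + (1/4)*(-28) = 1 - 7 = -6)
K(238)/(-64781) = -6/(-64781) = -6*(-1/64781) = 6/64781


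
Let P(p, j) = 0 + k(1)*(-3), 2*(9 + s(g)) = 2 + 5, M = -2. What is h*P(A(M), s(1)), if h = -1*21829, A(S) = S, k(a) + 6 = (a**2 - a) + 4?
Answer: -130974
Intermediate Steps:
k(a) = -2 + a**2 - a (k(a) = -6 + ((a**2 - a) + 4) = -6 + (4 + a**2 - a) = -2 + a**2 - a)
s(g) = -11/2 (s(g) = -9 + (2 + 5)/2 = -9 + (1/2)*7 = -9 + 7/2 = -11/2)
P(p, j) = 6 (P(p, j) = 0 + (-2 + 1**2 - 1*1)*(-3) = 0 + (-2 + 1 - 1)*(-3) = 0 - 2*(-3) = 0 + 6 = 6)
h = -21829
h*P(A(M), s(1)) = -21829*6 = -130974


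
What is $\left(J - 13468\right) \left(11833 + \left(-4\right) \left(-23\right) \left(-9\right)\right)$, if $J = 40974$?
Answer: $302703530$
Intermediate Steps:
$\left(J - 13468\right) \left(11833 + \left(-4\right) \left(-23\right) \left(-9\right)\right) = \left(40974 - 13468\right) \left(11833 + \left(-4\right) \left(-23\right) \left(-9\right)\right) = \left(40974 - 13468\right) \left(11833 + 92 \left(-9\right)\right) = \left(40974 - 13468\right) \left(11833 - 828\right) = 27506 \cdot 11005 = 302703530$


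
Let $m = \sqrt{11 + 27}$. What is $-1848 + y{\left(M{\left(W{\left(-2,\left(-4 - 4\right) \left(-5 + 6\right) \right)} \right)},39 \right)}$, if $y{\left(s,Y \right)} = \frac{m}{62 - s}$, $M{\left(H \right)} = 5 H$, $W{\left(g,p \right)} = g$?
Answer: $-1848 + \frac{\sqrt{38}}{72} \approx -1847.9$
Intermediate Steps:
$m = \sqrt{38} \approx 6.1644$
$y{\left(s,Y \right)} = \frac{\sqrt{38}}{62 - s}$
$-1848 + y{\left(M{\left(W{\left(-2,\left(-4 - 4\right) \left(-5 + 6\right) \right)} \right)},39 \right)} = -1848 - \frac{\sqrt{38}}{-62 + 5 \left(-2\right)} = -1848 - \frac{\sqrt{38}}{-62 - 10} = -1848 - \frac{\sqrt{38}}{-72} = -1848 - \sqrt{38} \left(- \frac{1}{72}\right) = -1848 + \frac{\sqrt{38}}{72}$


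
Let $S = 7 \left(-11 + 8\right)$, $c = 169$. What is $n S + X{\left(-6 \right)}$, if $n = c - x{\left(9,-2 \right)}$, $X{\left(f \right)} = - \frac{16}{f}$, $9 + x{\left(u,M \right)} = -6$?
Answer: $- \frac{11584}{3} \approx -3861.3$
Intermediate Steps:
$x{\left(u,M \right)} = -15$ ($x{\left(u,M \right)} = -9 - 6 = -15$)
$S = -21$ ($S = 7 \left(-3\right) = -21$)
$n = 184$ ($n = 169 - -15 = 169 + 15 = 184$)
$n S + X{\left(-6 \right)} = 184 \left(-21\right) - \frac{16}{-6} = -3864 - - \frac{8}{3} = -3864 + \frac{8}{3} = - \frac{11584}{3}$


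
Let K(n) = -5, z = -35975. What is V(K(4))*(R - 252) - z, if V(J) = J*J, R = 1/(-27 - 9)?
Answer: 1068275/36 ≈ 29674.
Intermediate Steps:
R = -1/36 (R = 1/(-36) = -1/36 ≈ -0.027778)
V(J) = J²
V(K(4))*(R - 252) - z = (-5)²*(-1/36 - 252) - 1*(-35975) = 25*(-9073/36) + 35975 = -226825/36 + 35975 = 1068275/36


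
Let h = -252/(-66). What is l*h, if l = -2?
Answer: -84/11 ≈ -7.6364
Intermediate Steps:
h = 42/11 (h = -252*(-1)/66 = -4*(-21/22) = 42/11 ≈ 3.8182)
l*h = -2*42/11 = -84/11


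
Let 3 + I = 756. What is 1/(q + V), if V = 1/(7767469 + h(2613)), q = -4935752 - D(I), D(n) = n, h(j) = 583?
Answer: -7768052/38347027538259 ≈ -2.0257e-7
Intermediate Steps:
I = 753 (I = -3 + 756 = 753)
q = -4936505 (q = -4935752 - 1*753 = -4935752 - 753 = -4936505)
V = 1/7768052 (V = 1/(7767469 + 583) = 1/7768052 ≈ 1.2873e-7)
1/(q + V) = 1/(-4936505 + 1/7768052) = 1/(-38347027538259/7768052) = -7768052/38347027538259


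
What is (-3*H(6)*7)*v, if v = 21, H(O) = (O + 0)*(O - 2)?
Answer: -10584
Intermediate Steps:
H(O) = O*(-2 + O)
(-3*H(6)*7)*v = -3*6*(-2 + 6)*7*21 = -3*6*4*7*21 = -72*7*21 = -3*168*21 = -504*21 = -10584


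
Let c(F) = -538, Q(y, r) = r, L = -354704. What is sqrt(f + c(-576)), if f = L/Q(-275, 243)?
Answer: I*sqrt(1456314)/27 ≈ 44.695*I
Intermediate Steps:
f = -354704/243 ≈ -1459.7
sqrt(f + c(-576)) = sqrt(-354704/243 - 538) = sqrt(-485438/243) = I*sqrt(1456314)/27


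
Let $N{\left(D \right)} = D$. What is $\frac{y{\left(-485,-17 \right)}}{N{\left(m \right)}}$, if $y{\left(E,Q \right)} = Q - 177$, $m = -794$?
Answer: $\frac{97}{397} \approx 0.24433$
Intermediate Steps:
$y{\left(E,Q \right)} = -177 + Q$
$\frac{y{\left(-485,-17 \right)}}{N{\left(m \right)}} = \frac{-177 - 17}{-794} = \left(-194\right) \left(- \frac{1}{794}\right) = \frac{97}{397}$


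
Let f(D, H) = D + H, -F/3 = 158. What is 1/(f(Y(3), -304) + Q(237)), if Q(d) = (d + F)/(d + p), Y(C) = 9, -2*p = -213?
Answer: -229/67713 ≈ -0.0033819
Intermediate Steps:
F = -474 (F = -3*158 = -474)
p = 213/2 (p = -½*(-213) = 213/2 ≈ 106.50)
Q(d) = (-474 + d)/(213/2 + d) (Q(d) = (d - 474)/(d + 213/2) = (-474 + d)/(213/2 + d))
1/(f(Y(3), -304) + Q(237)) = 1/((9 - 304) + 2*(-474 + 237)/(213 + 2*237)) = 1/(-295 + 2*(-237)/(213 + 474)) = 1/(-295 + 2*(-237)/687) = 1/(-295 + 2*(1/687)*(-237)) = 1/(-295 - 158/229) = 1/(-67713/229) = -229/67713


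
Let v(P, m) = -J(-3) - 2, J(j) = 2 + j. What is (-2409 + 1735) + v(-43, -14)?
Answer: -675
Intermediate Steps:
v(P, m) = -1 (v(P, m) = -(2 - 3) - 2 = -1*(-1) - 2 = 1 - 2 = -1)
(-2409 + 1735) + v(-43, -14) = (-2409 + 1735) - 1 = -674 - 1 = -675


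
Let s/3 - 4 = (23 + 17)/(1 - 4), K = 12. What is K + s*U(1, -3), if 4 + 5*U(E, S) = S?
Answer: 256/5 ≈ 51.200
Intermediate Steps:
U(E, S) = -⅘ + S/5
s = -28 (s = 12 + 3*((23 + 17)/(1 - 4)) = 12 + 3*(40/(-3)) = 12 + 3*(40*(-⅓)) = 12 + 3*(-40/3) = 12 - 40 = -28)
K + s*U(1, -3) = 12 - 28*(-⅘ + (⅕)*(-3)) = 12 - 28*(-⅘ - ⅗) = 12 - 28*(-7/5) = 12 + 196/5 = 256/5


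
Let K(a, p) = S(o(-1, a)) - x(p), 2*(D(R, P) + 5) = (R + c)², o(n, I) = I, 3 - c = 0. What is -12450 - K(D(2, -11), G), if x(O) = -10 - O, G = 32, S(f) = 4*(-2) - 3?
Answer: -12481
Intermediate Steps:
c = 3 (c = 3 - 1*0 = 3 + 0 = 3)
S(f) = -11 (S(f) = -8 - 3 = -11)
D(R, P) = -5 + (3 + R)²/2 (D(R, P) = -5 + (R + 3)²/2 = -5 + (3 + R)²/2)
K(a, p) = -1 + p (K(a, p) = -11 - (-10 - p) = -11 + (10 + p) = -1 + p)
-12450 - K(D(2, -11), G) = -12450 - (-1 + 32) = -12450 - 1*31 = -12450 - 31 = -12481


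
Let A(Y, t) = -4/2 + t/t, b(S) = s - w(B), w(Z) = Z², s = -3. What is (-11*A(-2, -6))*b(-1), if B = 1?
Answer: -44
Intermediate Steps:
b(S) = -4 (b(S) = -3 - 1*1² = -3 - 1*1 = -3 - 1 = -4)
A(Y, t) = -1 (A(Y, t) = -4*½ + 1 = -2 + 1 = -1)
(-11*A(-2, -6))*b(-1) = -11*(-1)*(-4) = 11*(-4) = -44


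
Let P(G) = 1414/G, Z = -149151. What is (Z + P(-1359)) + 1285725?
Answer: 1544602652/1359 ≈ 1.1366e+6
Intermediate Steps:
(Z + P(-1359)) + 1285725 = (-149151 + 1414/(-1359)) + 1285725 = (-149151 + 1414*(-1/1359)) + 1285725 = (-149151 - 1414/1359) + 1285725 = -202697623/1359 + 1285725 = 1544602652/1359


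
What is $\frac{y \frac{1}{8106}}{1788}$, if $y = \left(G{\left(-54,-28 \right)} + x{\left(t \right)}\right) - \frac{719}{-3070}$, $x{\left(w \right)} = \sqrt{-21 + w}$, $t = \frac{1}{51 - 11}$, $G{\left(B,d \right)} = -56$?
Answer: $- \frac{383}{99541680} + \frac{i \sqrt{8390}}{289870560} \approx -3.8476 \cdot 10^{-6} + 3.1599 \cdot 10^{-7} i$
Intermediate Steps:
$t = \frac{1}{40} \approx 0.025$
$y = - \frac{171201}{3070} + \frac{i \sqrt{8390}}{20}$ ($y = \left(-56 + \sqrt{-21 + \frac{1}{40}}\right) - \frac{719}{-3070} = \left(-56 + \sqrt{- \frac{839}{40}}\right) - - \frac{719}{3070} = \left(-56 + \frac{i \sqrt{8390}}{20}\right) + \frac{719}{3070} = - \frac{171201}{3070} + \frac{i \sqrt{8390}}{20} \approx -55.766 + 4.5798 i$)
$\frac{y \frac{1}{8106}}{1788} = \frac{\left(- \frac{171201}{3070} + \frac{i \sqrt{8390}}{20}\right) \frac{1}{8106}}{1788} = \left(- \frac{171201}{3070} + \frac{i \sqrt{8390}}{20}\right) \frac{1}{8106} \cdot \frac{1}{1788} = \left(- \frac{57067}{8295140} + \frac{i \sqrt{8390}}{162120}\right) \frac{1}{1788} = - \frac{383}{99541680} + \frac{i \sqrt{8390}}{289870560}$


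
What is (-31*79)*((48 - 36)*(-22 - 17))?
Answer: 1146132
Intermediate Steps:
(-31*79)*((48 - 36)*(-22 - 17)) = -29388*(-39) = -2449*(-468) = 1146132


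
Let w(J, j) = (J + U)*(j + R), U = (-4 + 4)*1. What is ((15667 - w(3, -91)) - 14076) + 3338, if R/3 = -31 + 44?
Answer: 5085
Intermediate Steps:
R = 39 (R = 3*(-31 + 44) = 3*13 = 39)
U = 0 (U = 0*1 = 0)
w(J, j) = J*(39 + j) (w(J, j) = (J + 0)*(j + 39) = J*(39 + j))
((15667 - w(3, -91)) - 14076) + 3338 = ((15667 - 3*(39 - 91)) - 14076) + 3338 = ((15667 - 3*(-52)) - 14076) + 3338 = ((15667 - 1*(-156)) - 14076) + 3338 = ((15667 + 156) - 14076) + 3338 = (15823 - 14076) + 3338 = 1747 + 3338 = 5085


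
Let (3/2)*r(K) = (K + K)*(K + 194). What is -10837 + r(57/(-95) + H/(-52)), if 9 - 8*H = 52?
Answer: -35579666671/3244800 ≈ -10965.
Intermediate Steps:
H = -43/8 (H = 9/8 - 1/8*52 = 9/8 - 13/2 = -43/8 ≈ -5.3750)
r(K) = 4*K*(194 + K)/3 (r(K) = 2*((K + K)*(K + 194))/3 = 2*((2*K)*(194 + K))/3 = 2*(2*K*(194 + K))/3 = 4*K*(194 + K)/3)
-10837 + r(57/(-95) + H/(-52)) = -10837 + 4*(57/(-95) - 43/8/(-52))*(194 + (57/(-95) - 43/8/(-52)))/3 = -10837 + 4*(57*(-1/95) - 43/8*(-1/52))*(194 + (57*(-1/95) - 43/8*(-1/52)))/3 = -10837 + 4*(-3/5 + 43/416)*(194 + (-3/5 + 43/416))/3 = -10837 + (4/3)*(-1033/2080)*(194 - 1033/2080) = -10837 + (4/3)*(-1033/2080)*(402487/2080) = -10837 - 415769071/3244800 = -35579666671/3244800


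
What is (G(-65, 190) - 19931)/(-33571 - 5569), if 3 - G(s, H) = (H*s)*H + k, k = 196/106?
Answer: -61654109/1037210 ≈ -59.442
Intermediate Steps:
k = 98/53 (k = 196*(1/106) = 98/53 ≈ 1.8491)
G(s, H) = 61/53 - s*H² (G(s, H) = 3 - ((H*s)*H + 98/53) = 3 - (s*H² + 98/53) = 3 - (98/53 + s*H²) = 3 + (-98/53 - s*H²) = 61/53 - s*H²)
(G(-65, 190) - 19931)/(-33571 - 5569) = ((61/53 - 1*(-65)*190²) - 19931)/(-33571 - 5569) = ((61/53 - 1*(-65)*36100) - 19931)/(-39140) = ((61/53 + 2346500) - 19931)*(-1/39140) = (124364561/53 - 19931)*(-1/39140) = (123308218/53)*(-1/39140) = -61654109/1037210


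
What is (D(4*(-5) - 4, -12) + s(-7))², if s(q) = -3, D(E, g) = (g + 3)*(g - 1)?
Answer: 12996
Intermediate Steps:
D(E, g) = (-1 + g)*(3 + g) (D(E, g) = (3 + g)*(-1 + g) = (-1 + g)*(3 + g))
(D(4*(-5) - 4, -12) + s(-7))² = ((-3 + (-12)² + 2*(-12)) - 3)² = ((-3 + 144 - 24) - 3)² = (117 - 3)² = 114² = 12996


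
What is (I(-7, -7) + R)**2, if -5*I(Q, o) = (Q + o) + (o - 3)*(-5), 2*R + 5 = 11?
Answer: 441/25 ≈ 17.640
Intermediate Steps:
R = 3 (R = -5/2 + (1/2)*11 = -5/2 + 11/2 = 3)
I(Q, o) = -3 - Q/5 + 4*o/5 (I(Q, o) = -((Q + o) + (o - 3)*(-5))/5 = -((Q + o) + (-3 + o)*(-5))/5 = -((Q + o) + (15 - 5*o))/5 = -(15 + Q - 4*o)/5 = -3 - Q/5 + 4*o/5)
(I(-7, -7) + R)**2 = ((-3 - 1/5*(-7) + (4/5)*(-7)) + 3)**2 = ((-3 + 7/5 - 28/5) + 3)**2 = (-36/5 + 3)**2 = (-21/5)**2 = 441/25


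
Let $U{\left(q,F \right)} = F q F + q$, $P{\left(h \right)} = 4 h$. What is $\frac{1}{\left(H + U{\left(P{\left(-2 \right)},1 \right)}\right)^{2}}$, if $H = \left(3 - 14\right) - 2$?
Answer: $\frac{1}{841} \approx 0.0011891$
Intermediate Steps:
$U{\left(q,F \right)} = q + q F^{2}$ ($U{\left(q,F \right)} = q F^{2} + q = q + q F^{2}$)
$H = -13$ ($H = -11 - 2 = -13$)
$\frac{1}{\left(H + U{\left(P{\left(-2 \right)},1 \right)}\right)^{2}} = \frac{1}{\left(-13 + 4 \left(-2\right) \left(1 + 1^{2}\right)\right)^{2}} = \frac{1}{\left(-13 - 8 \left(1 + 1\right)\right)^{2}} = \frac{1}{\left(-13 - 16\right)^{2}} = \frac{1}{\left(-29\right)^{2}} = \frac{1}{841}$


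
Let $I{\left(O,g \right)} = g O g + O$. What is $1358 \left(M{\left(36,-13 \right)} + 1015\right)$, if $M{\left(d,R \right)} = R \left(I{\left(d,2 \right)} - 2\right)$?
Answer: $-1764042$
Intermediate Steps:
$I{\left(O,g \right)} = O + O g^{2}$ ($I{\left(O,g \right)} = O g g + O = O g^{2} + O = O + O g^{2}$)
$M{\left(d,R \right)} = R \left(-2 + 5 d\right)$ ($M{\left(d,R \right)} = R \left(d \left(1 + 2^{2}\right) - 2\right) = R \left(d \left(1 + 4\right) - 2\right) = R \left(d 5 - 2\right) = R \left(5 d - 2\right) = R \left(-2 + 5 d\right)$)
$1358 \left(M{\left(36,-13 \right)} + 1015\right) = 1358 \left(- 13 \left(-2 + 5 \cdot 36\right) + 1015\right) = 1358 \left(- 13 \left(-2 + 180\right) + 1015\right) = 1358 \left(\left(-13\right) 178 + 1015\right) = 1358 \left(-2314 + 1015\right) = 1358 \left(-1299\right) = -1764042$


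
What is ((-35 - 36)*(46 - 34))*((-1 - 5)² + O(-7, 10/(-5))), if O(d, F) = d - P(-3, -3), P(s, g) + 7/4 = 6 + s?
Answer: -23643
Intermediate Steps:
P(s, g) = 17/4 + s (P(s, g) = -7/4 + (6 + s) = 17/4 + s)
O(d, F) = -5/4 + d (O(d, F) = d - (17/4 - 3) = d - 1*5/4 = d - 5/4 = -5/4 + d)
((-35 - 36)*(46 - 34))*((-1 - 5)² + O(-7, 10/(-5))) = ((-35 - 36)*(46 - 34))*((-1 - 5)² + (-5/4 - 7)) = (-71*12)*((-6)² - 33/4) = -852*(36 - 33/4) = -852*111/4 = -23643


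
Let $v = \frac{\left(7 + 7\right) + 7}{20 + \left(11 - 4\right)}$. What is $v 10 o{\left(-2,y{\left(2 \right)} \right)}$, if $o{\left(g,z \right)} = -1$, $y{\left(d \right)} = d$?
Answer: $- \frac{70}{9} \approx -7.7778$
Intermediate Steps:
$v = \frac{7}{9}$ ($v = \frac{14 + 7}{20 + 7} = \frac{21}{27} = 21 \cdot \frac{1}{27} = \frac{7}{9} \approx 0.77778$)
$v 10 o{\left(-2,y{\left(2 \right)} \right)} = \frac{7}{9} \cdot 10 \left(-1\right) = \frac{70}{9} \left(-1\right) = - \frac{70}{9}$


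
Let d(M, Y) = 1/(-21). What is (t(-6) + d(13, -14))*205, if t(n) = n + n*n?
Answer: 128945/21 ≈ 6140.2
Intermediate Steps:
d(M, Y) = -1/21
t(n) = n + n²
(t(-6) + d(13, -14))*205 = (-6*(1 - 6) - 1/21)*205 = (-6*(-5) - 1/21)*205 = (30 - 1/21)*205 = (629/21)*205 = 128945/21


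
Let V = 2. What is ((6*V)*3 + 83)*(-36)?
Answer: -4284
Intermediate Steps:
((6*V)*3 + 83)*(-36) = ((6*2)*3 + 83)*(-36) = (12*3 + 83)*(-36) = (36 + 83)*(-36) = 119*(-36) = -4284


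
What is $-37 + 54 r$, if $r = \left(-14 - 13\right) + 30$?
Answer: $125$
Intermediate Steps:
$r = 3$ ($r = -27 + 30 = 3$)
$-37 + 54 r = -37 + 54 \cdot 3 = -37 + 162 = 125$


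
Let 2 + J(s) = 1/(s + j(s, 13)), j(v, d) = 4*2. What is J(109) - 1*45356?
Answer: -5306885/117 ≈ -45358.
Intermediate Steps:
j(v, d) = 8
J(s) = -2 + 1/(8 + s) (J(s) = -2 + 1/(s + 8) = -2 + 1/(8 + s))
J(109) - 1*45356 = (-15 - 2*109)/(8 + 109) - 1*45356 = (-15 - 218)/117 - 45356 = (1/117)*(-233) - 45356 = -233/117 - 45356 = -5306885/117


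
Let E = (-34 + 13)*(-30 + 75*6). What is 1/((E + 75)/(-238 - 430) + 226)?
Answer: 668/159713 ≈ 0.0041825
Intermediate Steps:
E = -8820 (E = -21*(-30 + 450) = -21*420 = -8820)
1/((E + 75)/(-238 - 430) + 226) = 1/((-8820 + 75)/(-238 - 430) + 226) = 1/(-8745/(-668) + 226) = 1/(-8745*(-1/668) + 226) = 1/(8745/668 + 226) = 1/(159713/668) = 668/159713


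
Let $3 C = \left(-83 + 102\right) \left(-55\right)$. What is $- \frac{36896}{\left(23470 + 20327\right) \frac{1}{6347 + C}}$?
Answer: $- \frac{663980416}{131391} \approx -5053.5$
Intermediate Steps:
$C = - \frac{1045}{3}$ ($C = \frac{\left(-83 + 102\right) \left(-55\right)}{3} = \frac{19 \left(-55\right)}{3} = \frac{1}{3} \left(-1045\right) = - \frac{1045}{3} \approx -348.33$)
$- \frac{36896}{\left(23470 + 20327\right) \frac{1}{6347 + C}} = - \frac{36896}{\left(23470 + 20327\right) \frac{1}{6347 - \frac{1045}{3}}} = - \frac{36896}{43797 \frac{1}{\frac{17996}{3}}} = - \frac{36896}{43797 \cdot \frac{3}{17996}} = - \frac{36896}{\frac{131391}{17996}} = \left(-36896\right) \frac{17996}{131391} = - \frac{663980416}{131391}$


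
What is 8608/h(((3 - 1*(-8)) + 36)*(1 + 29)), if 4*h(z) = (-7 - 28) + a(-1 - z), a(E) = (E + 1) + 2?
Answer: -34432/1443 ≈ -23.861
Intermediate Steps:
a(E) = 3 + E (a(E) = (1 + E) + 2 = 3 + E)
h(z) = -33/4 - z/4 (h(z) = ((-7 - 28) + (3 + (-1 - z)))/4 = (-35 + (2 - z))/4 = (-33 - z)/4 = -33/4 - z/4)
8608/h(((3 - 1*(-8)) + 36)*(1 + 29)) = 8608/(-33/4 - ((3 - 1*(-8)) + 36)*(1 + 29)/4) = 8608/(-33/4 - ((3 + 8) + 36)*30/4) = 8608/(-33/4 - (11 + 36)*30/4) = 8608/(-33/4 - 47*30/4) = 8608/(-33/4 - ¼*1410) = 8608/(-33/4 - 705/2) = 8608/(-1443/4) = 8608*(-4/1443) = -34432/1443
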